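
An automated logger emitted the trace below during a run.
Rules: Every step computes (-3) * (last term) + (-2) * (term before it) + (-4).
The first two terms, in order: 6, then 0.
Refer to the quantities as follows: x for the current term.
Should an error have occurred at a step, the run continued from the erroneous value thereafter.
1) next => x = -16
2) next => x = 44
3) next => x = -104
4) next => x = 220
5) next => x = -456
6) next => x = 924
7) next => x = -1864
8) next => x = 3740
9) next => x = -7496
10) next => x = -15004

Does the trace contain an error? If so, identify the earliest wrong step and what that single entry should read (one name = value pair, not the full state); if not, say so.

step 10, x = 15004

Recomputing the run from the initial state:
step 1: x = -16
step 2: x = 44
step 3: x = -104
step 4: x = 220
step 5: x = -456
step 6: x = 924
step 7: x = -1864
step 8: x = 3740
step 9: x = -7496
step 10: x = 15004
The first disagreement with the trace is at step 10, where the value should be x = 15004.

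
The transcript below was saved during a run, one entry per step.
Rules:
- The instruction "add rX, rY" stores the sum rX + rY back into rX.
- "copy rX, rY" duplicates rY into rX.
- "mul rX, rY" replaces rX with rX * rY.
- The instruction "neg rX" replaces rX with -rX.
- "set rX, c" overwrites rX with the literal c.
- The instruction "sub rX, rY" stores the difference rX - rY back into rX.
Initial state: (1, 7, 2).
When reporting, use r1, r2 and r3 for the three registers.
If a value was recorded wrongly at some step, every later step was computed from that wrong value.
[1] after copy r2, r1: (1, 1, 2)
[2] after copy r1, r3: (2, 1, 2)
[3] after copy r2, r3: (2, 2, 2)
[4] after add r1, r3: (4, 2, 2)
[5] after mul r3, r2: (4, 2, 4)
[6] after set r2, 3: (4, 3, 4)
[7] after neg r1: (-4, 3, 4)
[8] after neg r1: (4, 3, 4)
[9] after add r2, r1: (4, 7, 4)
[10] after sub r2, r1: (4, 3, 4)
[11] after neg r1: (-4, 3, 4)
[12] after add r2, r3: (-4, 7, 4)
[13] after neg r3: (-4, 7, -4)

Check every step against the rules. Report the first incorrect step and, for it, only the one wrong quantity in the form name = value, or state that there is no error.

no error

step 1: r2 = 1 -> same as recorded
step 2: r1 = 2 -> consistent with the transcript
step 3: r2 = 2 -> matches
step 4: r1 = 2 + 2 = 4 -> consistent with the transcript
step 5: r3 = 2 * 2 = 4 -> verified
step 6: r2 = 3 -> consistent with the transcript
step 7: r1 = -(4) = -4 -> in agreement
step 8: r1 = -(-4) = 4 -> consistent with the transcript
step 9: r2 = 3 + 4 = 7 -> verified
step 10: r2 = 7 - 4 = 3 -> confirmed correct
step 11: r1 = -(4) = -4 -> exactly as logged
step 12: r2 = 3 + 4 = 7 -> matches
step 13: r3 = -(4) = -4 -> in agreement
The recomputation confirms every line.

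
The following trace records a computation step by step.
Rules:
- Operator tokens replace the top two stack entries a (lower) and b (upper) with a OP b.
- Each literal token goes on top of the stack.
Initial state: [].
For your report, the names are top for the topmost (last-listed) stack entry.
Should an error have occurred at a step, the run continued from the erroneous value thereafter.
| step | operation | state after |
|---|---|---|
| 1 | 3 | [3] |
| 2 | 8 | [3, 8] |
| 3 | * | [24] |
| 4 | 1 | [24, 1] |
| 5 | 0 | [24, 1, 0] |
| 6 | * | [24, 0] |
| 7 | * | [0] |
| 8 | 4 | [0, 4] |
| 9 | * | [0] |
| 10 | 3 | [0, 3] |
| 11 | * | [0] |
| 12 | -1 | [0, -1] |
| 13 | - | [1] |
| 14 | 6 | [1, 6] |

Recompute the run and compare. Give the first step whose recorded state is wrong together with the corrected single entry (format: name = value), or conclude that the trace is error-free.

no error

Recomputing the run from the initial state:
step 1: [3]
step 2: [3, 8]
step 3: [24]
step 4: [24, 1]
step 5: [24, 1, 0]
step 6: [24, 0]
step 7: [0]
step 8: [0, 4]
step 9: [0]
step 10: [0, 3]
step 11: [0]
step 12: [0, -1]
step 13: [1]
step 14: [1, 6]
This matches the trace at every step.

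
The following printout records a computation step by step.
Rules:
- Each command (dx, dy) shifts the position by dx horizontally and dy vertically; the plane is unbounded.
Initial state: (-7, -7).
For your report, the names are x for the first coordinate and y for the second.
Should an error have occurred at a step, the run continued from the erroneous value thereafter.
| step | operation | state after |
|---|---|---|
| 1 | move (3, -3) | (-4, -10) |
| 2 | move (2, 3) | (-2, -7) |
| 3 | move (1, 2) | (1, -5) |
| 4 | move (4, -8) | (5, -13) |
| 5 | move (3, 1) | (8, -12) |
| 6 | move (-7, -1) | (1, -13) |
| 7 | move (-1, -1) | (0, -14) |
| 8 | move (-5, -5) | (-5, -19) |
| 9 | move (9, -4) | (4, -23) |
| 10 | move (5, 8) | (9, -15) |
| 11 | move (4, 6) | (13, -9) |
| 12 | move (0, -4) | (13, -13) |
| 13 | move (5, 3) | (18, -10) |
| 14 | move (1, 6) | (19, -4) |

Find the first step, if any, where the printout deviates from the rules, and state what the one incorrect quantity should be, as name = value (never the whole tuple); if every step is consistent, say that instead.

step 3, x = -1

Step 1: x = -7 + (3) = -4, y = -7 + (-3) = -10 — same as recorded.
Step 2: x = -4 + (2) = -2, y = -10 + (3) = -7 — no discrepancy.
Step 3: x = -2 + (1) = -1, y = -7 + (2) = -5 — this is not what the printout shows.
Conclusion: step 3 carries the first error; the entry should be x = -1.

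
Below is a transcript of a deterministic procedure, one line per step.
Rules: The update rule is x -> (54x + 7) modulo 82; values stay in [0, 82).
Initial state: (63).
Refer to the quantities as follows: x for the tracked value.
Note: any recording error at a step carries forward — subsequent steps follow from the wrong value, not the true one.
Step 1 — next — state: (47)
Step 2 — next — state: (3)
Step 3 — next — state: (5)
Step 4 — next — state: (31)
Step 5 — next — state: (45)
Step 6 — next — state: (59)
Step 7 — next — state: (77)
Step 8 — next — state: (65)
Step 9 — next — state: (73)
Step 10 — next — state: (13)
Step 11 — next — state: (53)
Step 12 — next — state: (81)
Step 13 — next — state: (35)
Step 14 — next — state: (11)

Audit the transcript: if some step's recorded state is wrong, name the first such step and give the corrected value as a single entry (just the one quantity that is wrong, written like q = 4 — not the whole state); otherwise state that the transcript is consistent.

Recomputing the run from the initial state:
step 1: x = 47
step 2: x = 3
step 3: x = 5
step 4: x = 31
step 5: x = 41
step 6: x = 7
step 7: x = 57
step 8: x = 51
step 9: x = 55
step 10: x = 25
step 11: x = 45
step 12: x = 59
step 13: x = 77
step 14: x = 65
The first disagreement with the transcript is at step 5, where the value should be x = 41.

step 5, x = 41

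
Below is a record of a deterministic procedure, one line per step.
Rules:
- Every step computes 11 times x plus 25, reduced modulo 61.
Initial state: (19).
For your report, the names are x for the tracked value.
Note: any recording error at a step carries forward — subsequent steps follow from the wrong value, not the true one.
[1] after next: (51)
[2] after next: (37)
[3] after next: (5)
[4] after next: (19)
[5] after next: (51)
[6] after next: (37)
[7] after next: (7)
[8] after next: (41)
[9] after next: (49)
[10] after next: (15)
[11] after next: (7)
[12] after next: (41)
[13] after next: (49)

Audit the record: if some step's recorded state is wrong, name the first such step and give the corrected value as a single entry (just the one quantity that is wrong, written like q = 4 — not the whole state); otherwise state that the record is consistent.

Recomputing the run from the initial state:
step 1: x = 51
step 2: x = 37
step 3: x = 5
step 4: x = 19
step 5: x = 51
step 6: x = 37
step 7: x = 5
step 8: x = 19
step 9: x = 51
step 10: x = 37
step 11: x = 5
step 12: x = 19
step 13: x = 51
The first disagreement with the record is at step 7, where the value should be x = 5.

step 7, x = 5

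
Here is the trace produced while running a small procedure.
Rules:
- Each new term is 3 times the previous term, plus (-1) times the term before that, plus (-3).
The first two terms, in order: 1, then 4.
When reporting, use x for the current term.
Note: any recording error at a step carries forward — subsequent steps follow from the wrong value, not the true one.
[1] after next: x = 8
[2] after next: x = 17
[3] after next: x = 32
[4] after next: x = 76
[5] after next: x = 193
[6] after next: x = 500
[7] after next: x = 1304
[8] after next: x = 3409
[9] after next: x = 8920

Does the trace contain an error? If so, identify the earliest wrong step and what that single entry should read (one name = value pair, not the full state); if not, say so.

Step 1: x = 3*(4) + (-1)*(1) + (-3) = 8 — checks out.
Step 2: x = 3*(8) + (-1)*(4) + (-3) = 17 — no discrepancy.
Step 3: x = 3*(17) + (-1)*(8) + (-3) = 40 — this is not what the trace shows.
Step 3 is the first one off; corrected, x = 40.

step 3, x = 40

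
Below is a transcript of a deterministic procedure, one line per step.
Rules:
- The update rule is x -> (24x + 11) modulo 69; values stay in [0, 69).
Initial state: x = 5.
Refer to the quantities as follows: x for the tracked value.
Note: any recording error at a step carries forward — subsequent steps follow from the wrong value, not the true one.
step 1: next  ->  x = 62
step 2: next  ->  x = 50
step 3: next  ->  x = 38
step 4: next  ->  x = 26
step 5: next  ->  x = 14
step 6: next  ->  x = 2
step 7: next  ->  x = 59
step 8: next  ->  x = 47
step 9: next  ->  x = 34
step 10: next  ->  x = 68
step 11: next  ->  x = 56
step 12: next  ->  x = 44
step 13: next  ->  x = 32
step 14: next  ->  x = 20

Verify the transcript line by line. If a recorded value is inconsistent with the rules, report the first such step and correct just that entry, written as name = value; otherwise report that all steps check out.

step 9, x = 35

Recomputing the run from the initial state:
step 1: x = 62
step 2: x = 50
step 3: x = 38
step 4: x = 26
step 5: x = 14
step 6: x = 2
step 7: x = 59
step 8: x = 47
step 9: x = 35
step 10: x = 23
step 11: x = 11
step 12: x = 68
step 13: x = 56
step 14: x = 44
The first disagreement with the transcript is at step 9, where the value should be x = 35.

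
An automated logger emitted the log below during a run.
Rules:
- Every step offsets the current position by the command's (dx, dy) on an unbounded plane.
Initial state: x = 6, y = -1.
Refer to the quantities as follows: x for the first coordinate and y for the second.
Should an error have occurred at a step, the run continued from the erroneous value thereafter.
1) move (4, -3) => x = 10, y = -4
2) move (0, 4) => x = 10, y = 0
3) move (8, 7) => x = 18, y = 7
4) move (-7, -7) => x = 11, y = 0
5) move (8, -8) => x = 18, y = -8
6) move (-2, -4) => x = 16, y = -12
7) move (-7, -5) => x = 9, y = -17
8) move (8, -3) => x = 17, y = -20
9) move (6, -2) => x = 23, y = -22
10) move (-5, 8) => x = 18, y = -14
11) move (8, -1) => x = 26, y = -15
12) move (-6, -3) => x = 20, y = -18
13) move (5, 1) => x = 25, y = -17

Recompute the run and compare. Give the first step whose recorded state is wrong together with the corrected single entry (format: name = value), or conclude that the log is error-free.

step 5, x = 19

Recomputing the run from the initial state:
step 1: x = 10, y = -4
step 2: x = 10, y = 0
step 3: x = 18, y = 7
step 4: x = 11, y = 0
step 5: x = 19, y = -8
step 6: x = 17, y = -12
step 7: x = 10, y = -17
step 8: x = 18, y = -20
step 9: x = 24, y = -22
step 10: x = 19, y = -14
step 11: x = 27, y = -15
step 12: x = 21, y = -18
step 13: x = 26, y = -17
The first disagreement with the log is at step 5, where the value should be x = 19.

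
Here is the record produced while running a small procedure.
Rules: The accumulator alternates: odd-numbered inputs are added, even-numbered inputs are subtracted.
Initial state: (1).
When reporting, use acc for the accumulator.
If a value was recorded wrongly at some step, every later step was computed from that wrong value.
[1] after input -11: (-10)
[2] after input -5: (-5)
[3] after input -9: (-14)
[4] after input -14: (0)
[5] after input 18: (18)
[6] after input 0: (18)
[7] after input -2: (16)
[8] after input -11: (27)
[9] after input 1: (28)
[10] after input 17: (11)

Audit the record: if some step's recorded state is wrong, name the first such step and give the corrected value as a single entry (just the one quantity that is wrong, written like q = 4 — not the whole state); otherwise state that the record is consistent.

step 1: acc = 1 + -11 = -10 -> consistent with the record
step 2: acc = -10 - -5 = -5 -> confirmed correct
step 3: acc = -5 + -9 = -14 -> checks out
step 4: acc = -14 - -14 = 0 -> same as recorded
step 5: acc = 0 + 18 = 18 -> no discrepancy
step 6: acc = 18 - 0 = 18 -> same as recorded
step 7: acc = 18 + -2 = 16 -> consistent with the record
step 8: acc = 16 - -11 = 27 -> exactly as logged
step 9: acc = 27 + 1 = 28 -> exactly as logged
step 10: acc = 28 - 17 = 11 -> checks out
The whole run recomputes cleanly — no discrepancies.

no error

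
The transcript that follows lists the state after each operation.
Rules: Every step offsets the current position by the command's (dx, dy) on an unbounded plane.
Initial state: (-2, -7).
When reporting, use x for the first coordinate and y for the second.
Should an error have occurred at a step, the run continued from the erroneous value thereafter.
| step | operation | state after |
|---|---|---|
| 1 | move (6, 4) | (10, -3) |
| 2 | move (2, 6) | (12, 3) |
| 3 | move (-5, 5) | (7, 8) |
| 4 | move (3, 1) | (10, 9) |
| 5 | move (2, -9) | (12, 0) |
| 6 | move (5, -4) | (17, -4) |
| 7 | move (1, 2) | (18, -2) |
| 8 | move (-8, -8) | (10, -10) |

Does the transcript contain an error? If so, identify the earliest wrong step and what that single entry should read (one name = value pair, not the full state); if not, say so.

Step 1: x = -2 + (6) = 4, y = -7 + (4) = -3 — the recorded entry deviates here.
That makes step 1 the first incorrect line — x = 4 is what it should show.

step 1, x = 4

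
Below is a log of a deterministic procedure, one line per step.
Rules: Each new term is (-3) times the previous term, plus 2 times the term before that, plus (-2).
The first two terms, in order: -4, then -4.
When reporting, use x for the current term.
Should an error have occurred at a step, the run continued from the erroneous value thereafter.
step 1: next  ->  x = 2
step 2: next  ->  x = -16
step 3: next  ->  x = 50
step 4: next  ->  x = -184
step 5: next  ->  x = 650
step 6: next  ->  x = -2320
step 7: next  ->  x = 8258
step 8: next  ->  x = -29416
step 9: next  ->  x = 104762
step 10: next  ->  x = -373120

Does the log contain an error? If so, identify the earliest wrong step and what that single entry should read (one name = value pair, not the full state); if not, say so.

Recomputing the run from the initial state:
step 1: x = 2
step 2: x = -16
step 3: x = 50
step 4: x = -184
step 5: x = 650
step 6: x = -2320
step 7: x = 8258
step 8: x = -29416
step 9: x = 104762
step 10: x = -373120
This matches the log at every step.

no error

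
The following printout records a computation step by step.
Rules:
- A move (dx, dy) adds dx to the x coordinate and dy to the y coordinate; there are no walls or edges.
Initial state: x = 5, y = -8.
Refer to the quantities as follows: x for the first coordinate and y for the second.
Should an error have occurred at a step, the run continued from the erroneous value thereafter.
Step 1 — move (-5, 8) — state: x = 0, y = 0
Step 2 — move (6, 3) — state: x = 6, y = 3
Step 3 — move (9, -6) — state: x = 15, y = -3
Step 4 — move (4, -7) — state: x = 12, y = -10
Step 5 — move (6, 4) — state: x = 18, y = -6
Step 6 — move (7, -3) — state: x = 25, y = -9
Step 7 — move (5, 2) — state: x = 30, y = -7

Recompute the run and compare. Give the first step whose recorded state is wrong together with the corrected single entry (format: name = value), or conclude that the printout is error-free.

step 4, x = 19

Recomputing the run from the initial state:
step 1: x = 0, y = 0
step 2: x = 6, y = 3
step 3: x = 15, y = -3
step 4: x = 19, y = -10
step 5: x = 25, y = -6
step 6: x = 32, y = -9
step 7: x = 37, y = -7
The first disagreement with the printout is at step 4, where the value should be x = 19.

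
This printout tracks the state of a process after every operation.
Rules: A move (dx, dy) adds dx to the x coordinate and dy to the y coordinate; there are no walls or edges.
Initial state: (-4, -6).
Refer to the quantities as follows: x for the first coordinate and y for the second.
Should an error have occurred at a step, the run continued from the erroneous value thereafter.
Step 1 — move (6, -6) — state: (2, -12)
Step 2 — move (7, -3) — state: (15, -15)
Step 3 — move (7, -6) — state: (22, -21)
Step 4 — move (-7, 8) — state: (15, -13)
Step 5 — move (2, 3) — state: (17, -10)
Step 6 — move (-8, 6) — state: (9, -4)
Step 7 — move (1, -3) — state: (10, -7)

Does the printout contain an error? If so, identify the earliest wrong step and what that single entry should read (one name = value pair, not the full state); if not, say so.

step 1: x = -4 + (6) = 2, y = -6 + (-6) = -12 -> same as recorded
step 2: x = 2 + (7) = 9, y = -12 + (-3) = -15 -> the printout has a different value
The audit stops at step 2: the recorded entry is wrong and should be x = 9.

step 2, x = 9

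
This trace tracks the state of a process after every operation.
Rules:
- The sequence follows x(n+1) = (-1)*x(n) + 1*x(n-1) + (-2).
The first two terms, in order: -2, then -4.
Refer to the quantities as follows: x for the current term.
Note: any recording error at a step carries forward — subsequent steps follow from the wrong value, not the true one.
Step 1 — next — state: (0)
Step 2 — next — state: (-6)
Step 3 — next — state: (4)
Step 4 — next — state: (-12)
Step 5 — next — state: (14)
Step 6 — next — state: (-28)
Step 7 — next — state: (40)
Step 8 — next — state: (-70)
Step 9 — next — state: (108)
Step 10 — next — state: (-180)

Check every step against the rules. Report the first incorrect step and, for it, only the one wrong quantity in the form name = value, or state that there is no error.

no error

1. x = -1*(-4) + (1)*(-2) + (-2) = 0 (exactly as logged)
2. x = -1*(0) + (1)*(-4) + (-2) = -6 (checks out)
3. x = -1*(-6) + (1)*(0) + (-2) = 4 (same as recorded)
4. x = -1*(4) + (1)*(-6) + (-2) = -12 (matches)
5. x = -1*(-12) + (1)*(4) + (-2) = 14 (agrees with the trace)
6. x = -1*(14) + (1)*(-12) + (-2) = -28 (matches)
7. x = -1*(-28) + (1)*(14) + (-2) = 40 (exactly as logged)
8. x = -1*(40) + (1)*(-28) + (-2) = -70 (agrees with the trace)
9. x = -1*(-70) + (1)*(40) + (-2) = 108 (in agreement)
10. x = -1*(108) + (1)*(-70) + (-2) = -180 (same as recorded)
All entries verified; no error found.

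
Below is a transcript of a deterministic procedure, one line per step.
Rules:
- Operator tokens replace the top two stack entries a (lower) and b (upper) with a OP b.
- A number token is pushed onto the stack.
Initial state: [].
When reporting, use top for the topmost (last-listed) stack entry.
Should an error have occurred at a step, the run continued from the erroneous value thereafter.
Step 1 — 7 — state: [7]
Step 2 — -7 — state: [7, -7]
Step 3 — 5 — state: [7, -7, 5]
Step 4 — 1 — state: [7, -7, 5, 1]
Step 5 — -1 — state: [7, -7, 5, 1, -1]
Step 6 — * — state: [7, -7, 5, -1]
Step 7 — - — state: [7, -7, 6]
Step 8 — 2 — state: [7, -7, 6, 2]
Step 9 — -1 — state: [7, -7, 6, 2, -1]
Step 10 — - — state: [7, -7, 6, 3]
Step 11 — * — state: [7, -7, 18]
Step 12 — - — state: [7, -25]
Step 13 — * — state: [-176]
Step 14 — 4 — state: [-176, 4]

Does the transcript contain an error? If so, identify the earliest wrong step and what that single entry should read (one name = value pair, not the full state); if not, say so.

step 1: push 7: top = 7 -> confirmed correct
step 2: push -7: top = -7 -> exactly as logged
step 3: push 5: top = 5 -> confirmed correct
step 4: push 1: top = 1 -> consistent with the transcript
step 5: push -1: top = -1 -> in agreement
step 6: 1 * -1 = -1 -> exactly as logged
step 7: 5 - -1 = 6 -> checks out
step 8: push 2: top = 2 -> confirmed correct
step 9: push -1: top = -1 -> same as recorded
step 10: 2 - -1 = 3 -> same as recorded
step 11: 6 * 3 = 18 -> in agreement
step 12: -7 - 18 = -25 -> no discrepancy
step 13: 7 * -25 = -175 -> the transcript has a different value
First deviation found at step 13; the corrected entry is top = -175.

step 13, top = -175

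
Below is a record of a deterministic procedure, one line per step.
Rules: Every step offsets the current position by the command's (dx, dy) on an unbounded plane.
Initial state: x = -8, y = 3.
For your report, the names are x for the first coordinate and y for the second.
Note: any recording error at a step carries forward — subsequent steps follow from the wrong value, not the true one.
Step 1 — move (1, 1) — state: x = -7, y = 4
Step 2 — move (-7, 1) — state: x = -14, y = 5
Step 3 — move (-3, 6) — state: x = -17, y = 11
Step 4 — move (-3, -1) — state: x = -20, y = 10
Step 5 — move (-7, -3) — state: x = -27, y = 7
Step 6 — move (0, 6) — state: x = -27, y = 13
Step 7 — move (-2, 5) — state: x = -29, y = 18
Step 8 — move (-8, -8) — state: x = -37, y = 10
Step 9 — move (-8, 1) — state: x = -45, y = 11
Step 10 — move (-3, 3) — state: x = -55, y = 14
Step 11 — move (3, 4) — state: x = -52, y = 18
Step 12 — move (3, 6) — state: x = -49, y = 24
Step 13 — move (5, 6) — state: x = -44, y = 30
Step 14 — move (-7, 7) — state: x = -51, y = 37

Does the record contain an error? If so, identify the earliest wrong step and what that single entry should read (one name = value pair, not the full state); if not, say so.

1. x = -8 + (1) = -7, y = 3 + (1) = 4 (exactly as logged)
2. x = -7 + (-7) = -14, y = 4 + (1) = 5 (checks out)
3. x = -14 + (-3) = -17, y = 5 + (6) = 11 (matches)
4. x = -17 + (-3) = -20, y = 11 + (-1) = 10 (matches)
5. x = -20 + (-7) = -27, y = 10 + (-3) = 7 (in agreement)
6. x = -27 + (0) = -27, y = 7 + (6) = 13 (in agreement)
7. x = -27 + (-2) = -29, y = 13 + (5) = 18 (no discrepancy)
8. x = -29 + (-8) = -37, y = 18 + (-8) = 10 (same as recorded)
9. x = -37 + (-8) = -45, y = 10 + (1) = 11 (exactly as logged)
10. x = -45 + (-3) = -48, y = 11 + (3) = 14 (the entry is off here)
First incorrect step: 10; the correct value is x = -48.

step 10, x = -48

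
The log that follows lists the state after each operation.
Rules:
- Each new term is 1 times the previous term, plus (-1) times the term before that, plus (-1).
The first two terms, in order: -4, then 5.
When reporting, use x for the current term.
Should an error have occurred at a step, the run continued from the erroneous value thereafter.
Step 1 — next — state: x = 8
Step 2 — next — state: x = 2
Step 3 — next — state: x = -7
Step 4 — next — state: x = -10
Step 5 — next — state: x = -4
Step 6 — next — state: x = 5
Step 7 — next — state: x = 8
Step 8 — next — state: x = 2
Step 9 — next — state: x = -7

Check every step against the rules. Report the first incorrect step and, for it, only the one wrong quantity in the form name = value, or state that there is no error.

Recomputing the run from the initial state:
step 1: x = 8
step 2: x = 2
step 3: x = -7
step 4: x = -10
step 5: x = -4
step 6: x = 5
step 7: x = 8
step 8: x = 2
step 9: x = -7
This matches the log at every step.

no error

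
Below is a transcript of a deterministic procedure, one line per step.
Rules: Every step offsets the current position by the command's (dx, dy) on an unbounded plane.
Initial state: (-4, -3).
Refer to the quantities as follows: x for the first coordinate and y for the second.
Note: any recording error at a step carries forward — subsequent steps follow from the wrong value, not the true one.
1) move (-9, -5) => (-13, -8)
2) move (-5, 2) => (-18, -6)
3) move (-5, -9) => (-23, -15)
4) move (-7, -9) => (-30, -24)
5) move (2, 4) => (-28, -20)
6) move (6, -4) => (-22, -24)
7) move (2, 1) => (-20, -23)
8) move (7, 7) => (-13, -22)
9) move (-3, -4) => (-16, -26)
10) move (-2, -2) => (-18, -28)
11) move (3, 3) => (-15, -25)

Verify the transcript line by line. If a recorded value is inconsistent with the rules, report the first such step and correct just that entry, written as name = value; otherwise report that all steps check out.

1. x = -4 + (-9) = -13, y = -3 + (-5) = -8 (checks out)
2. x = -13 + (-5) = -18, y = -8 + (2) = -6 (matches)
3. x = -18 + (-5) = -23, y = -6 + (-9) = -15 (consistent with the transcript)
4. x = -23 + (-7) = -30, y = -15 + (-9) = -24 (in agreement)
5. x = -30 + (2) = -28, y = -24 + (4) = -20 (verified)
6. x = -28 + (6) = -22, y = -20 + (-4) = -24 (same as recorded)
7. x = -22 + (2) = -20, y = -24 + (1) = -23 (in agreement)
8. x = -20 + (7) = -13, y = -23 + (7) = -16 (the entry is off here)
The earliest wrong entry is at step 8: it should read y = -16.

step 8, y = -16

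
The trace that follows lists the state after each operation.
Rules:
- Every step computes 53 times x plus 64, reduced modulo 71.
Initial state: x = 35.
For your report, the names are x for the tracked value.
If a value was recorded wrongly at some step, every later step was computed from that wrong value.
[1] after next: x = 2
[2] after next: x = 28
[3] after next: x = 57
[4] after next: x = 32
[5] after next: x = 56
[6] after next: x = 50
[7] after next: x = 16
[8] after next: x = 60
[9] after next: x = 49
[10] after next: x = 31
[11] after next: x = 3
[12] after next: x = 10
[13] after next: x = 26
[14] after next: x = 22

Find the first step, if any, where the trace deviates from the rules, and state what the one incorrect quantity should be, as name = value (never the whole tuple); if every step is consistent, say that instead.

step 1: x = (53*35 + 64) mod 71 = 2 -> confirmed correct
step 2: x = (53*2 + 64) mod 71 = 28 -> checks out
step 3: x = (53*28 + 64) mod 71 = 57 -> exactly as logged
step 4: x = (53*57 + 64) mod 71 = 32 -> same as recorded
step 5: x = (53*32 + 64) mod 71 = 56 -> matches
step 6: x = (53*56 + 64) mod 71 = 50 -> checks out
step 7: x = (53*50 + 64) mod 71 = 16 -> consistent with the trace
step 8: x = (53*16 + 64) mod 71 = 60 -> matches
step 9: x = (53*60 + 64) mod 71 = 49 -> consistent with the trace
step 10: x = (53*49 + 64) mod 71 = 34 -> the trace has a different value
First incorrect step: 10; the correct value is x = 34.

step 10, x = 34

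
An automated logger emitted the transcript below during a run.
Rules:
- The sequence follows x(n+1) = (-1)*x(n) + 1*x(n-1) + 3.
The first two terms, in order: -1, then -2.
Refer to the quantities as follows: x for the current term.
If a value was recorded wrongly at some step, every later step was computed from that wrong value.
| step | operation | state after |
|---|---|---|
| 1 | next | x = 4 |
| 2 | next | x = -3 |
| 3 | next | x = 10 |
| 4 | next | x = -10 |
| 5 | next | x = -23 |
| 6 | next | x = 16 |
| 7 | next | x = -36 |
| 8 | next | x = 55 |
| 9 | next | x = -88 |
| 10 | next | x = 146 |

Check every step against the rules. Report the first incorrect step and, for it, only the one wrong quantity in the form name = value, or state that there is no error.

step 5, x = 23

step 1: x = -1*(-2) + (1)*(-1) + (3) = 4 -> same as recorded
step 2: x = -1*(4) + (1)*(-2) + (3) = -3 -> consistent with the transcript
step 3: x = -1*(-3) + (1)*(4) + (3) = 10 -> consistent with the transcript
step 4: x = -1*(10) + (1)*(-3) + (3) = -10 -> no discrepancy
step 5: x = -1*(-10) + (1)*(10) + (3) = 23 -> the transcript disagrees here
Conclusion: step 5 carries the first error; the entry should be x = 23.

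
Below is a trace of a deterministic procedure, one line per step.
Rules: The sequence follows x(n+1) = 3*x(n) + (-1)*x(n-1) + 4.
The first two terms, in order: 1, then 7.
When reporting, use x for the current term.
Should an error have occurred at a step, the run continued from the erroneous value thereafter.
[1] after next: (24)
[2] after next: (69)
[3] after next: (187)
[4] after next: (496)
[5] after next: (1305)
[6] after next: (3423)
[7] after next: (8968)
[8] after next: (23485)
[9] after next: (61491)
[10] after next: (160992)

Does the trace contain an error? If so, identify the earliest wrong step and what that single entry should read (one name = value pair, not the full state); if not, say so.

no error

step 1: x = 3*(7) + (-1)*(1) + (4) = 24 -> no discrepancy
step 2: x = 3*(24) + (-1)*(7) + (4) = 69 -> verified
step 3: x = 3*(69) + (-1)*(24) + (4) = 187 -> same as recorded
step 4: x = 3*(187) + (-1)*(69) + (4) = 496 -> checks out
step 5: x = 3*(496) + (-1)*(187) + (4) = 1305 -> verified
step 6: x = 3*(1305) + (-1)*(496) + (4) = 3423 -> checks out
step 7: x = 3*(3423) + (-1)*(1305) + (4) = 8968 -> no discrepancy
step 8: x = 3*(8968) + (-1)*(3423) + (4) = 23485 -> exactly as logged
step 9: x = 3*(23485) + (-1)*(8968) + (4) = 61491 -> checks out
step 10: x = 3*(61491) + (-1)*(23485) + (4) = 160992 -> same as recorded
Nothing is out of place; the run is error-free.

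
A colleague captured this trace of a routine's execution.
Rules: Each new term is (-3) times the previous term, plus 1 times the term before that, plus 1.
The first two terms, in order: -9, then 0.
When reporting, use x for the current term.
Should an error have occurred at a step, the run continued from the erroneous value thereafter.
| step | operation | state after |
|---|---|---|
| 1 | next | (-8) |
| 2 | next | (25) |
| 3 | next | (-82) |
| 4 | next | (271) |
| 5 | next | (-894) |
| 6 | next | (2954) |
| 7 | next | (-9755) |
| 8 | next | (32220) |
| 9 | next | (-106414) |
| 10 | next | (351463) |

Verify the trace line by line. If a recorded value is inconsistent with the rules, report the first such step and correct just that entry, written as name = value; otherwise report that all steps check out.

Recomputing the run from the initial state:
step 1: x = -8
step 2: x = 25
step 3: x = -82
step 4: x = 272
step 5: x = -897
step 6: x = 2964
step 7: x = -9788
step 8: x = 32329
step 9: x = -106774
step 10: x = 352652
The first disagreement with the trace is at step 4, where the value should be x = 272.

step 4, x = 272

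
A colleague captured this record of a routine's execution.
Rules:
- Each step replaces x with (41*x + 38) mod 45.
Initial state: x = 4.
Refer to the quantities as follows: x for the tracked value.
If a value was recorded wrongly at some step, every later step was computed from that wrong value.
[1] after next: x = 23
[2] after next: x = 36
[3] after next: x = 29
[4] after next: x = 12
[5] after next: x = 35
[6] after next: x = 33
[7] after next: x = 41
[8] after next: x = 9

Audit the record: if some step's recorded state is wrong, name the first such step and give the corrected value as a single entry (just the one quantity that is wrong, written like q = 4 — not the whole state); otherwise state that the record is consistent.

step 1, x = 22

1. x = (41*4 + 38) mod 45 = 22 (not what was recorded)
So the first discrepancy is step 1, where the right value is x = 22.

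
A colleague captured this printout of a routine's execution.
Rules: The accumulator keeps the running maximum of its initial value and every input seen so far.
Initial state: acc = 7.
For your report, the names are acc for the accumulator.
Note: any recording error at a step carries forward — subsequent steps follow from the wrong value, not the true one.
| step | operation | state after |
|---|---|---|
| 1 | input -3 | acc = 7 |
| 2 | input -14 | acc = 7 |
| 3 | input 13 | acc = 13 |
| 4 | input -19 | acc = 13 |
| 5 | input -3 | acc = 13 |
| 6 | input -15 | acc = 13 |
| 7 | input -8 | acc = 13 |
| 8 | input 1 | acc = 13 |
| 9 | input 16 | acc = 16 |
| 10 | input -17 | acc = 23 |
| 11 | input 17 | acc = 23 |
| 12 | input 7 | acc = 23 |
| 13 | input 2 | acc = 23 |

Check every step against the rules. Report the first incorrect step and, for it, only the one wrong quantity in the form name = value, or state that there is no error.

Recomputing the run from the initial state:
step 1: acc = 7
step 2: acc = 7
step 3: acc = 13
step 4: acc = 13
step 5: acc = 13
step 6: acc = 13
step 7: acc = 13
step 8: acc = 13
step 9: acc = 16
step 10: acc = 16
step 11: acc = 17
step 12: acc = 17
step 13: acc = 17
The first disagreement with the printout is at step 10, where the value should be acc = 16.

step 10, acc = 16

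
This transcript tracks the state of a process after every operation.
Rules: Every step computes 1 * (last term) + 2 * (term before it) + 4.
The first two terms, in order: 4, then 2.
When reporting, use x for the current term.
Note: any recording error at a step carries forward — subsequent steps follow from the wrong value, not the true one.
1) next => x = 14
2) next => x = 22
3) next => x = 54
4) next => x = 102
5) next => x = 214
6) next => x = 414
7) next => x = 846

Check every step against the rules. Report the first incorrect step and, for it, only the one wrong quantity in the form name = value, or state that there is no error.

step 6, x = 422

1. x = 1*(2) + (2)*(4) + (4) = 14 (checks out)
2. x = 1*(14) + (2)*(2) + (4) = 22 (checks out)
3. x = 1*(22) + (2)*(14) + (4) = 54 (verified)
4. x = 1*(54) + (2)*(22) + (4) = 102 (matches)
5. x = 1*(102) + (2)*(54) + (4) = 214 (in agreement)
6. x = 1*(214) + (2)*(102) + (4) = 422 (first mismatch against the transcript)
Conclusion: step 6 carries the first error; the entry should be x = 422.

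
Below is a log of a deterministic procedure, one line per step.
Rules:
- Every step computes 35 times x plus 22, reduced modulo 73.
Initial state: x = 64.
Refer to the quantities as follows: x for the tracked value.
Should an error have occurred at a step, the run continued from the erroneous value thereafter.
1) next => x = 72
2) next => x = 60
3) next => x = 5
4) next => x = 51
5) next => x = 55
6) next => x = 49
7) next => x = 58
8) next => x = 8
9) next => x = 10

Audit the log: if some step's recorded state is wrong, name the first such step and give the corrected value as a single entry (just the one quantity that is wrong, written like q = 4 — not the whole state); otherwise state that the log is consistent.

Recomputing the run from the initial state:
step 1: x = 72
step 2: x = 60
step 3: x = 5
step 4: x = 51
step 5: x = 55
step 6: x = 49
step 7: x = 58
step 8: x = 8
step 9: x = 10
This matches the log at every step.

no error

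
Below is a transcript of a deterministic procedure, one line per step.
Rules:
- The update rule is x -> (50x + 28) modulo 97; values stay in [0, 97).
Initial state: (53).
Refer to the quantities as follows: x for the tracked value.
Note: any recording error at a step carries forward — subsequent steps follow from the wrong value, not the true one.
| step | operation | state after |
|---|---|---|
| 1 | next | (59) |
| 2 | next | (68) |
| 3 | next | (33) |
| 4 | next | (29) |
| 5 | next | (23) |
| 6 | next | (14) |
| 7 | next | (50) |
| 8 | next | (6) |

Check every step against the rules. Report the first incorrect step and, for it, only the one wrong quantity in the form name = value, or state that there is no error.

step 7, x = 49

Recomputing the run from the initial state:
step 1: x = 59
step 2: x = 68
step 3: x = 33
step 4: x = 29
step 5: x = 23
step 6: x = 14
step 7: x = 49
step 8: x = 53
The first disagreement with the transcript is at step 7, where the value should be x = 49.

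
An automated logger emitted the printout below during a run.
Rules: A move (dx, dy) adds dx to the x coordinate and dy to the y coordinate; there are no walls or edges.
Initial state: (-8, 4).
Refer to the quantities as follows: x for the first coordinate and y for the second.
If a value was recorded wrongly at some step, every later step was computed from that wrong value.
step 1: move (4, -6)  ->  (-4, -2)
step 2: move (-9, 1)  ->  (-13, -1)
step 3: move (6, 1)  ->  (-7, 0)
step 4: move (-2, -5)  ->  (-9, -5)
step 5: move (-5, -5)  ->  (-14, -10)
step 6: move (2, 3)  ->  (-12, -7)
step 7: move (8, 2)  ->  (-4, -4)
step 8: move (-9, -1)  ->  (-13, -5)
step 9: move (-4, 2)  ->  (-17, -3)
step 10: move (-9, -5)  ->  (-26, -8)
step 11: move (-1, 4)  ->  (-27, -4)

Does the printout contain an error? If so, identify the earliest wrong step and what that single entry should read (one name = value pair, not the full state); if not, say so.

step 7, y = -5

Step 1: x = -8 + (4) = -4, y = 4 + (-6) = -2 — verified.
Step 2: x = -4 + (-9) = -13, y = -2 + (1) = -1 — no discrepancy.
Step 3: x = -13 + (6) = -7, y = -1 + (1) = 0 — in agreement.
Step 4: x = -7 + (-2) = -9, y = 0 + (-5) = -5 — no discrepancy.
Step 5: x = -9 + (-5) = -14, y = -5 + (-5) = -10 — matches.
Step 6: x = -14 + (2) = -12, y = -10 + (3) = -7 — exactly as logged.
Step 7: x = -12 + (8) = -4, y = -7 + (2) = -5 — first mismatch against the printout.
First deviation found at step 7; the corrected entry is y = -5.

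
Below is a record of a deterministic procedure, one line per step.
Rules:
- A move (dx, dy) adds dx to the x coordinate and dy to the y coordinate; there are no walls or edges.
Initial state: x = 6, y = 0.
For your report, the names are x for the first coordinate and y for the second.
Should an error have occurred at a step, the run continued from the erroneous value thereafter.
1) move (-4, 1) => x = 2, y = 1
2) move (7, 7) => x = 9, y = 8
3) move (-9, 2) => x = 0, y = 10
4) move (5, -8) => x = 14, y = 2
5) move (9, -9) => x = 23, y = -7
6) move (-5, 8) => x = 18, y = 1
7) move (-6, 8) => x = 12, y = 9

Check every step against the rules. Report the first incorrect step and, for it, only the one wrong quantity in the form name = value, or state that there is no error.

Recomputing the run from the initial state:
step 1: x = 2, y = 1
step 2: x = 9, y = 8
step 3: x = 0, y = 10
step 4: x = 5, y = 2
step 5: x = 14, y = -7
step 6: x = 9, y = 1
step 7: x = 3, y = 9
The first disagreement with the record is at step 4, where the value should be x = 5.

step 4, x = 5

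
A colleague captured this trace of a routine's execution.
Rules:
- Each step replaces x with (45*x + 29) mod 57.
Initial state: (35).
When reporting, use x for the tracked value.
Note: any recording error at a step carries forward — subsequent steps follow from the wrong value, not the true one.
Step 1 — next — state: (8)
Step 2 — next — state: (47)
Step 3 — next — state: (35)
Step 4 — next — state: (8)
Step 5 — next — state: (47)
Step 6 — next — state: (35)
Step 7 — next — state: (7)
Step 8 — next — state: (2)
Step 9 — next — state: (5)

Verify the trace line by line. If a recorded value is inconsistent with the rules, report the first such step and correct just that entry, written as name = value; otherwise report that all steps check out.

Recomputing the run from the initial state:
step 1: x = 8
step 2: x = 47
step 3: x = 35
step 4: x = 8
step 5: x = 47
step 6: x = 35
step 7: x = 8
step 8: x = 47
step 9: x = 35
The first disagreement with the trace is at step 7, where the value should be x = 8.

step 7, x = 8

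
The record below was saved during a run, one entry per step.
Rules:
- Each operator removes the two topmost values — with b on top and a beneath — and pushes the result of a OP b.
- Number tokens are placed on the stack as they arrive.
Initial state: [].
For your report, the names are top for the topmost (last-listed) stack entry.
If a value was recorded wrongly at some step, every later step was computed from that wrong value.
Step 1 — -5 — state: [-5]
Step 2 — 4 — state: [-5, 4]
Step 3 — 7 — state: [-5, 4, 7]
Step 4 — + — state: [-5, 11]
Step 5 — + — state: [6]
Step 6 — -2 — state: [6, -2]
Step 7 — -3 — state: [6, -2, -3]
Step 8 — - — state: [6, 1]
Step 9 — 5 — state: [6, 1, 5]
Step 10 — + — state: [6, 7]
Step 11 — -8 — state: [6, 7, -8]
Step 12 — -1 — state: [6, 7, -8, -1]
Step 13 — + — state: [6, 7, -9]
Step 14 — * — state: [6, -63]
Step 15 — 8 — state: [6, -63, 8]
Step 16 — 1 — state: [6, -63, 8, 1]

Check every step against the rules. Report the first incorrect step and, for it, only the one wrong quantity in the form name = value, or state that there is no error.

step 10, top = 6

Recomputing the run from the initial state:
step 1: [-5]
step 2: [-5, 4]
step 3: [-5, 4, 7]
step 4: [-5, 11]
step 5: [6]
step 6: [6, -2]
step 7: [6, -2, -3]
step 8: [6, 1]
step 9: [6, 1, 5]
step 10: [6, 6]
step 11: [6, 6, -8]
step 12: [6, 6, -8, -1]
step 13: [6, 6, -9]
step 14: [6, -54]
step 15: [6, -54, 8]
step 16: [6, -54, 8, 1]
The first disagreement with the record is at step 10, where the value should be top = 6.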